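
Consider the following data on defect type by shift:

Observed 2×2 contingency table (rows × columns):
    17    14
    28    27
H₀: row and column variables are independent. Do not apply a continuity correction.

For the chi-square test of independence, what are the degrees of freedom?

df = (r−1)(c−1) = (2−1)·(2−1) = 1

degrees of freedom = 1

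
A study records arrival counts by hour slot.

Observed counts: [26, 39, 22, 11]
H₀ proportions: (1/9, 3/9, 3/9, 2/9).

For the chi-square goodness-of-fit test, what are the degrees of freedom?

degrees of freedom = 3

df = k − 1 = 4 − 1 = 3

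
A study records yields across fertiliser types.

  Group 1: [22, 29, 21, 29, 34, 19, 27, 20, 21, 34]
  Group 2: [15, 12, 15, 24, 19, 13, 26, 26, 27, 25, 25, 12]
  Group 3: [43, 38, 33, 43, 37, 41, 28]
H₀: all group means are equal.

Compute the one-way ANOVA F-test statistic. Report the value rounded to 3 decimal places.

test statistic = 20.079

Group means [25.60, 19.92, 37.57], grand mean 26.138
SSB = Σnᵢ(x̄ᵢ−x̄)² = 1382.417; SSW = ΣΣ(x−x̄ᵢ)² = 895.031
MSB = 1382.417/2 = 691.2087; MSW = 895.031/26 = 34.4243
F = MSB/MSW = 20.0791
df = (2, 26)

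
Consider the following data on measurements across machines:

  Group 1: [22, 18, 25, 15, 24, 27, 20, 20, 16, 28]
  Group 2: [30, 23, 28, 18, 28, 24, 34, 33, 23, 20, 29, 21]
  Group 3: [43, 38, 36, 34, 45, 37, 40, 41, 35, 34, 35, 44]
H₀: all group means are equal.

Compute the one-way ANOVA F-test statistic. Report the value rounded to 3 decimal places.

Group means [21.50, 25.92, 38.50], grand mean 29.059
SSB = Σnᵢ(x̄ᵢ−x̄)² = 1759.466; SSW = ΣΣ(x−x̄ᵢ)² = 648.417
MSB = 1759.466/2 = 879.7328; MSW = 648.417/31 = 20.9167
F = MSB/MSW = 42.0589
df = (2, 31)

test statistic = 42.059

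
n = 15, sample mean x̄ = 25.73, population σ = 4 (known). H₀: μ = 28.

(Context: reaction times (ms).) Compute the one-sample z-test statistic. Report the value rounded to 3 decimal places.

SE = σ/√n = 4/√15 = 1.0328
z = (x̄−μ₀)/SE = (25.73−28)/1.0328 = -2.1979

test statistic = -2.198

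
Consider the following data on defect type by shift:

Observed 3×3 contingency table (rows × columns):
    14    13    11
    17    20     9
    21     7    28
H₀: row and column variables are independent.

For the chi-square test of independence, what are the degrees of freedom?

df = (r−1)(c−1) = (3−1)·(3−1) = 4

degrees of freedom = 4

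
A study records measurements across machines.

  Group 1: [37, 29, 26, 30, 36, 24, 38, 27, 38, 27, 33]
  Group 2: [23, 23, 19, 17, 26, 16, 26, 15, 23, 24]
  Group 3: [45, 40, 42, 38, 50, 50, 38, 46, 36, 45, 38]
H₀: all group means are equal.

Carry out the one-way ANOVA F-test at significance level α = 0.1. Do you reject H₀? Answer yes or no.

Group means [31.36, 21.20, 42.55], grand mean 32.031
SSB = Σnᵢ(x̄ᵢ−x̄)² = 2394.096; SSW = ΣΣ(x−x̄ᵢ)² = 670.873
MSB = 2394.096/2 = 1197.0480; MSW = 670.873/29 = 23.1335
F = MSB/MSW = 51.7451
df = (2, 29)
p-value (upper-tail) = 0.00000
At α=0.1: p < α → reject H₀

reject H₀: yes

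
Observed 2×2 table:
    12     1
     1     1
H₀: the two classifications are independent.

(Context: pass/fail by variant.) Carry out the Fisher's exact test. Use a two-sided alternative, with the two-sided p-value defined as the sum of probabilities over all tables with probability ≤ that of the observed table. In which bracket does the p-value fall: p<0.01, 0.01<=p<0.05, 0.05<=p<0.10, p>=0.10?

p-value bracket: p>=0.10

Margins: r₁=13, r₂=2, c₁=13, c₂=2, n=15
p_obs = C(13,12)·C(2,1)/C(15,13); sum pmf over tables with pmf ≤ p_obs
p-value (two-sided) = 0.25714
→ bracket: p>=0.10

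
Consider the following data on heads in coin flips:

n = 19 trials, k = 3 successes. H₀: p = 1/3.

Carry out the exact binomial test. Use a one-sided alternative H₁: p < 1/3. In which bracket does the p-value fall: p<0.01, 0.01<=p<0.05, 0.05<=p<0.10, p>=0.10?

p-value bracket: 0.05<=p<0.10

Exact binomial: n=19, k=3, p₀=1/3=0.3333
P(X≤3) from Σ C(n,i)·p₀^i·(1−p₀)^(n−i)
p-value (one-sided, H₁ less) = 0.07866
→ bracket: 0.05<=p<0.10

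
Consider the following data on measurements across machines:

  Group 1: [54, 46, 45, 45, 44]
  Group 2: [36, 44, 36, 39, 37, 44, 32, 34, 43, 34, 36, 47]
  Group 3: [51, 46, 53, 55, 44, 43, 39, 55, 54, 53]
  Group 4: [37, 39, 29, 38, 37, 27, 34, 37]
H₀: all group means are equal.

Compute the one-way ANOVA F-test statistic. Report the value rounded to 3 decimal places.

test statistic = 16.451

Group means [46.80, 38.50, 49.30, 34.75], grand mean 41.914
SSB = Σnᵢ(x̄ᵢ−x̄)² = 1215.343; SSW = ΣΣ(x−x̄ᵢ)² = 763.400
MSB = 1215.343/3 = 405.1143; MSW = 763.400/31 = 24.6258
F = MSB/MSW = 16.4508
df = (3, 31)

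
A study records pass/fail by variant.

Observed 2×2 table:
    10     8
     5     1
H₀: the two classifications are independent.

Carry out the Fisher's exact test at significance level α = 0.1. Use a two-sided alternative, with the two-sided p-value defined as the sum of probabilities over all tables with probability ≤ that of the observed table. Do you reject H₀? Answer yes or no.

Margins: r₁=18, r₂=6, c₁=15, c₂=9, n=24
p_obs = C(18,10)·C(6,5)/C(24,15); sum pmf over tables with pmf ≤ p_obs
p-value (two-sided) = 0.35095
At α=0.1: p ≥ α → fail to reject H₀

reject H₀: no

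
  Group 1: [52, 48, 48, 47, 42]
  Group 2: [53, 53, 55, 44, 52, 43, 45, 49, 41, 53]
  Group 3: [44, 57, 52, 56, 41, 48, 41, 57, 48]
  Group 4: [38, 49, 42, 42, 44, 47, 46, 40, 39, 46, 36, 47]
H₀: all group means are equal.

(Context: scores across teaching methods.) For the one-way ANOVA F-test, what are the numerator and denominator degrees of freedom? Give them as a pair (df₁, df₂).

k = 4 groups, N = 36 total
df = (k−1, N−k) = (4−1, 36−4) = (3, 32)

degrees of freedom = [3, 32]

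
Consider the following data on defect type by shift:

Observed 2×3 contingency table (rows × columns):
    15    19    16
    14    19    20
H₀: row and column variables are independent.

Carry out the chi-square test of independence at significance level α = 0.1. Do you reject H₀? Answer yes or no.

reject H₀: no

Row totals [50, 53], col totals [29, 38, 36], n=103
χ² = (15−14.08)²/14.08 + (19−18.45)²/18.45 + (16−17.48)²/17.48 + (14−14.92)²/14.92 + (19−19.55)²/19.55 + (20−18.52)²/18.52 = 0.3919
df = 2
p-value (upper-tail) = 0.82206
At α=0.1: p ≥ α → fail to reject H₀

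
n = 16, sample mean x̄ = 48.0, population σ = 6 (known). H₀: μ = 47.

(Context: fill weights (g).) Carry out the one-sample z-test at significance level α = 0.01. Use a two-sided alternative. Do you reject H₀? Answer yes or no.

SE = σ/√n = 6/√16 = 1.5000
z = (x̄−μ₀)/SE = (48.0−47)/1.5000 = 0.6667
p-value (two-sided) = 0.50499
At α=0.01: p ≥ α → fail to reject H₀

reject H₀: no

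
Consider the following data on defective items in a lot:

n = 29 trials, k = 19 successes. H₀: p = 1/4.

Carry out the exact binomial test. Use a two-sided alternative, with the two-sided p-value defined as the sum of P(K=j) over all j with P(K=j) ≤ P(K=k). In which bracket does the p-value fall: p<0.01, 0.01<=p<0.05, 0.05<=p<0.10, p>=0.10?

Exact binomial: n=29, k=19, p₀=1/4=0.2500
P(X=j) = C(n,j)·p₀^j·(1−p₀)^(n−j); p = Σ P(X=j) over j with P(X=j) ≤ P(X=19)
p-value (two-sided) = 0.00000
→ bracket: p<0.01

p-value bracket: p<0.01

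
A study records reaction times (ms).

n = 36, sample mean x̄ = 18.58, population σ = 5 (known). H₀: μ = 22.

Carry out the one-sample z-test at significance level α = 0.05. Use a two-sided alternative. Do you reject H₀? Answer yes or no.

SE = σ/√n = 5/√36 = 0.8333
z = (x̄−μ₀)/SE = (18.58−22)/0.8333 = -4.1040
p-value (two-sided) = 0.00004
At α=0.05: p < α → reject H₀

reject H₀: yes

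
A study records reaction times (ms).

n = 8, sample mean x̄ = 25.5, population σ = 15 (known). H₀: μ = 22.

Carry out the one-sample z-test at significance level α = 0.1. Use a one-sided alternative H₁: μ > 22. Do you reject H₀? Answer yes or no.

SE = σ/√n = 15/√8 = 5.3033
z = (x̄−μ₀)/SE = (25.5−22)/5.3033 = 0.6600
p-value (one-sided, H₁ greater) = 0.25464
At α=0.1: p ≥ α → fail to reject H₀

reject H₀: no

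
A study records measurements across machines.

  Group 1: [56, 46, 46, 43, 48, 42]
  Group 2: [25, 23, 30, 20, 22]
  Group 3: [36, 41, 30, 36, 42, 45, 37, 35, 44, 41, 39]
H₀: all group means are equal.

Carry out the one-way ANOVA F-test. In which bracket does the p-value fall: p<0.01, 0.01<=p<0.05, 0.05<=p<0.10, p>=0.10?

p-value bracket: p<0.01

Group means [46.83, 24.00, 38.73], grand mean 37.591
SSB = Σnᵢ(x̄ᵢ−x̄)² = 1450.303; SSW = ΣΣ(x−x̄ᵢ)² = 379.015
MSB = 1450.303/2 = 725.1515; MSW = 379.015/19 = 19.9482
F = MSB/MSW = 36.3518
df = (2, 19)
p-value (upper-tail) = 0.00000
→ bracket: p<0.01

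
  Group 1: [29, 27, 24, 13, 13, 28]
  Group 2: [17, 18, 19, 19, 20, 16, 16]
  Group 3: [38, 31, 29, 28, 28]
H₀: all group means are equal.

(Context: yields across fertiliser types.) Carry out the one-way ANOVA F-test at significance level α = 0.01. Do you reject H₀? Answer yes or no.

reject H₀: yes

Group means [22.33, 17.86, 30.80], grand mean 22.944
SSB = Σnᵢ(x̄ᵢ−x̄)² = 491.954; SSW = ΣΣ(x−x̄ᵢ)² = 360.990
MSB = 491.954/2 = 245.9770; MSW = 360.990/15 = 24.0660
F = MSB/MSW = 10.2209
df = (2, 15)
p-value (upper-tail) = 0.00158
At α=0.01: p < α → reject H₀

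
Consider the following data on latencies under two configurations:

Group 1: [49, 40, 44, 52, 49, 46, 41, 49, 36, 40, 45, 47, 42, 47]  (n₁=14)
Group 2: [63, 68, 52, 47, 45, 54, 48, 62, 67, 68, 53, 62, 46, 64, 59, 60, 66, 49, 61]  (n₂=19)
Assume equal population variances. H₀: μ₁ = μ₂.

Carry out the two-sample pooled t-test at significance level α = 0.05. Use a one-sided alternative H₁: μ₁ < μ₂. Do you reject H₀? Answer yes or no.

x̄₁=44.786, s₁=4.492, n₁=14
x̄₂=57.579, s₂=7.960, n₂=19
s_p² = [13·4.492² + 18·7.960²]/31 = 45.2577
SE = √(s_p²·(1/14+1/19)) = 2.3695
t = (44.786−57.579)/2.3695 = -5.3991
df = 31
p-value (one-sided, H₁ less) = 0.00000
At α=0.05: p < α → reject H₀

reject H₀: yes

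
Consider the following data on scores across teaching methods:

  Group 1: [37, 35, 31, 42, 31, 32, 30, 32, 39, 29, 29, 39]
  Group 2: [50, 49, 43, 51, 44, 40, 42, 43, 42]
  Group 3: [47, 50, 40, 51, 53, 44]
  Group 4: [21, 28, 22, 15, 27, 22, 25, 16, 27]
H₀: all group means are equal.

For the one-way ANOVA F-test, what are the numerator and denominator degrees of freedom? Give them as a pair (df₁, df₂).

degrees of freedom = [3, 32]

k = 4 groups, N = 36 total
df = (k−1, N−k) = (4−1, 36−4) = (3, 32)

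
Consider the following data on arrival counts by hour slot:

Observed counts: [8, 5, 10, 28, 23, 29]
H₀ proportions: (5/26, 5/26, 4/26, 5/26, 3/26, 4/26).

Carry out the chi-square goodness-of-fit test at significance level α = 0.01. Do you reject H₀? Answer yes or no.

n = 103; E_i = n·p_i = [19.81, 19.81, 15.85, 19.81, 11.88, 15.85]
χ² = (8−19.81)²/19.81 + (5−19.81)²/19.81 + (10−15.85)²/15.85 + (28−19.81)²/19.81 + (23−11.88)²/11.88 + (29−15.85)²/15.85 = 44.9686
df = 5
p-value (upper-tail) = 0.00000
At α=0.01: p < α → reject H₀

reject H₀: yes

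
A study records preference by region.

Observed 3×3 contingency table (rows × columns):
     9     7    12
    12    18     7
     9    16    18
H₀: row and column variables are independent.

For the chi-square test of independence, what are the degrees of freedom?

df = (r−1)(c−1) = (3−1)·(3−1) = 4

degrees of freedom = 4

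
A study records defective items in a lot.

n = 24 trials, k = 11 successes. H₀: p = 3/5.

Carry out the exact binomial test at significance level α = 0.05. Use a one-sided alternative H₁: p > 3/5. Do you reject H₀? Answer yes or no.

Exact binomial: n=24, k=11, p₀=3/5=0.6000
P(X≥11) from Σ C(n,i)·p₀^i·(1−p₀)^(n−i)
p-value (one-sided, H₁ greater) = 0.94651
At α=0.05: p ≥ α → fail to reject H₀

reject H₀: no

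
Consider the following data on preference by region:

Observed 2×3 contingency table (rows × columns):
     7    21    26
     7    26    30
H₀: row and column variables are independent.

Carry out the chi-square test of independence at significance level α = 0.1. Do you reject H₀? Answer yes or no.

reject H₀: no

Row totals [54, 63], col totals [14, 47, 56], n=117
χ² = (7−6.46)²/6.46 + (21−21.69)²/21.69 + (26−25.85)²/25.85 + (7−7.54)²/7.54 + (26−25.31)²/25.31 + (30−30.15)²/30.15 = 0.1261
df = 2
p-value (upper-tail) = 0.93891
At α=0.1: p ≥ α → fail to reject H₀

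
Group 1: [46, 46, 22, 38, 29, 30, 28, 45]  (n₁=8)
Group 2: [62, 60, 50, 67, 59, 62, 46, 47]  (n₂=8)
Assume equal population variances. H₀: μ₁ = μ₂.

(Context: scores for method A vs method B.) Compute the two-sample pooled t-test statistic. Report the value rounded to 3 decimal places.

x̄₁=35.500, s₁=9.472, n₁=8
x̄₂=56.625, s₂=7.855, n₂=8
s_p² = [7·9.472² + 7·7.855²]/14 = 75.7054
SE = √(s_p²·(1/8+1/8)) = 4.3504
t = (35.500−56.625)/4.3504 = -4.8558
df = 14

test statistic = -4.856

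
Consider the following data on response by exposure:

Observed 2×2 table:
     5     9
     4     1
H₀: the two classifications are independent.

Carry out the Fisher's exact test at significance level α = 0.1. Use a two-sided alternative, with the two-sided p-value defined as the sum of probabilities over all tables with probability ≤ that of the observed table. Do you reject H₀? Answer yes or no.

reject H₀: no

Margins: r₁=14, r₂=5, c₁=9, c₂=10, n=19
p_obs = C(14,5)·C(5,4)/C(19,9); sum pmf over tables with pmf ≤ p_obs
p-value (two-sided) = 0.14087
At α=0.1: p ≥ α → fail to reject H₀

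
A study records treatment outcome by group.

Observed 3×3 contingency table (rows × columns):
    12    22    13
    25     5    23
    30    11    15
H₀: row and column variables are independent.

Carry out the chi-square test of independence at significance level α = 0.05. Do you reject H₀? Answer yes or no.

Row totals [47, 53, 56], col totals [67, 38, 51], n=156
χ² = (12−20.19)²/20.19 + (22−11.45)²/11.45 + (13−15.37)²/15.37 + (25−22.76)²/22.76 + (5−12.91)²/12.91 + (23−17.33)²/17.33 + (30−24.05)²/24.05 + (11−13.64)²/13.64 + (15−18.31)²/18.31 = 22.9122
df = 4
p-value (upper-tail) = 0.00013
At α=0.05: p < α → reject H₀

reject H₀: yes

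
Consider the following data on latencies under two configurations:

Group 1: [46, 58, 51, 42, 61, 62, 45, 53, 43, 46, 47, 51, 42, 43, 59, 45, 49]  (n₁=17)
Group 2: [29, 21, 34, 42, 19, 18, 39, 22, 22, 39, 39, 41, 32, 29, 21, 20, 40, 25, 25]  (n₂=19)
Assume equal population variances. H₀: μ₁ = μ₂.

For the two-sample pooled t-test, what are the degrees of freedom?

df = n₁ + n₂ − 2 = 17 + 19 − 2 = 34

degrees of freedom = 34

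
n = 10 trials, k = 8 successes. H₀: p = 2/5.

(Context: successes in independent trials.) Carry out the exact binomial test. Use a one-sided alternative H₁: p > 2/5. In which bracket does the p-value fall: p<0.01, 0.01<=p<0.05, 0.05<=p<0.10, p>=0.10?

Exact binomial: n=10, k=8, p₀=2/5=0.4000
P(X≥8) from Σ C(n,i)·p₀^i·(1−p₀)^(n−i)
p-value (one-sided, H₁ greater) = 0.01229
→ bracket: 0.01<=p<0.05

p-value bracket: 0.01<=p<0.05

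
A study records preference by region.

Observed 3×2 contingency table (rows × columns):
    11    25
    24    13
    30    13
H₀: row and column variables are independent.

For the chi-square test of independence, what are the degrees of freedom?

df = (r−1)(c−1) = (3−1)·(2−1) = 2

degrees of freedom = 2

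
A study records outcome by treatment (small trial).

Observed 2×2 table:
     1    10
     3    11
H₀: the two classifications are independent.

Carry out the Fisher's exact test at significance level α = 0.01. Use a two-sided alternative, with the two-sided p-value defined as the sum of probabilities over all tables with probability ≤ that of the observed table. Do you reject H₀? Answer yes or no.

Margins: r₁=11, r₂=14, c₁=4, c₂=21, n=25
p_obs = C(11,1)·C(14,3)/C(25,4); sum pmf over tables with pmf ≤ p_obs
p-value (two-sided) = 0.60435
At α=0.01: p ≥ α → fail to reject H₀

reject H₀: no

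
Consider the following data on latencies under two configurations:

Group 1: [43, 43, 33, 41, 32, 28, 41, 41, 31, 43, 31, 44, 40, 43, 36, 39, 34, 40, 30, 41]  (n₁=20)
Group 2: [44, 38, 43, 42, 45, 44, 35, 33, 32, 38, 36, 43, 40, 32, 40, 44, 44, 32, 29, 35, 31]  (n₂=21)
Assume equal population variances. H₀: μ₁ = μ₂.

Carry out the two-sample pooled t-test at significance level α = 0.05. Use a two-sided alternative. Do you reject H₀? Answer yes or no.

reject H₀: no

x̄₁=37.700, s₁=5.243, n₁=20
x̄₂=38.095, s₂=5.253, n₂=21
s_p² = [19·5.243² + 20·5.253²]/39 = 27.5387
SE = √(s_p²·(1/20+1/21)) = 1.6396
t = (37.700−38.095)/1.6396 = -0.2411
df = 39
p-value (two-sided) = 0.81077
At α=0.05: p ≥ α → fail to reject H₀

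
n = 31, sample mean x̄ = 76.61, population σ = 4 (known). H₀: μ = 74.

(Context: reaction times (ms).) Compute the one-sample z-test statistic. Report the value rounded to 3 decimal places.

test statistic = 3.633

SE = σ/√n = 4/√31 = 0.7184
z = (x̄−μ₀)/SE = (76.61−74)/0.7184 = 3.6330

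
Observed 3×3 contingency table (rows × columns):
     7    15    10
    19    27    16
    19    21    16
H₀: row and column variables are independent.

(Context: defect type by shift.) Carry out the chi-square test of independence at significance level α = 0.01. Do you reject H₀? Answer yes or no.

Row totals [32, 62, 56], col totals [45, 63, 42], n=150
χ² = (7−9.60)²/9.60 + (15−13.44)²/13.44 + (10−8.96)²/8.96 + (19−18.60)²/18.60 + (27−26.04)²/26.04 + (16−17.36)²/17.36 + (19−16.80)²/16.80 + (21−23.52)²/23.52 + (16−15.68)²/15.68 = 1.7211
df = 4
p-value (upper-tail) = 0.78688
At α=0.01: p ≥ α → fail to reject H₀

reject H₀: no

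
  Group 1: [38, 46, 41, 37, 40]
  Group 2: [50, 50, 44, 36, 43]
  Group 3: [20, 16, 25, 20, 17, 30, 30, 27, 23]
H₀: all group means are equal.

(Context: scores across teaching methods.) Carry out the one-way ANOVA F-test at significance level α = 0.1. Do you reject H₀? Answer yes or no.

reject H₀: yes

Group means [40.40, 44.60, 23.11], grand mean 33.316
SSB = Σnᵢ(x̄ᵢ−x̄)² = 1824.816; SSW = ΣΣ(x−x̄ᵢ)² = 405.289
MSB = 1824.816/2 = 912.4082; MSW = 405.289/16 = 25.3306
F = MSB/MSW = 36.0201
df = (2, 16)
p-value (upper-tail) = 0.00000
At α=0.1: p < α → reject H₀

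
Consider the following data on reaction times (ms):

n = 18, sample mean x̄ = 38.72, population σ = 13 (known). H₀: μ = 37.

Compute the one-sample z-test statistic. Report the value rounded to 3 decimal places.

SE = σ/√n = 13/√18 = 3.0641
z = (x̄−μ₀)/SE = (38.72−37)/3.0641 = 0.5613

test statistic = 0.561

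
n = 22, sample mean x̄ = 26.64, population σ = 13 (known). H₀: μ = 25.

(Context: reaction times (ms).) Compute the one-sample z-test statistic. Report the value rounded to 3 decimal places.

SE = σ/√n = 13/√22 = 2.7716
z = (x̄−μ₀)/SE = (26.64−25)/2.7716 = 0.5917

test statistic = 0.592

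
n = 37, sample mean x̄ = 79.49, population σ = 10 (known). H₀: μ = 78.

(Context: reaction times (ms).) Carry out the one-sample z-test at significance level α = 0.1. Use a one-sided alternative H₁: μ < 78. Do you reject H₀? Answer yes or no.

SE = σ/√n = 10/√37 = 1.6440
z = (x̄−μ₀)/SE = (79.49−78)/1.6440 = 0.9063
p-value (one-sided, H₁ less) = 0.81762
At α=0.1: p ≥ α → fail to reject H₀

reject H₀: no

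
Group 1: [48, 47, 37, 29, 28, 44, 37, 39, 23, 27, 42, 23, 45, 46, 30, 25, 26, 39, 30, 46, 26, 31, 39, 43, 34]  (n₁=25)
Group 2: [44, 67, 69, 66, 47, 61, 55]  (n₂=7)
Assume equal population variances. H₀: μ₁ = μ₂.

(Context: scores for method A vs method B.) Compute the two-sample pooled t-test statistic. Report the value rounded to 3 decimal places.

x̄₁=35.360, s₁=8.336, n₁=25
x̄₂=58.429, s₂=9.998, n₂=7
s_p² = [24·8.336² + 6·9.998²]/30 = 75.5825
SE = √(s_p²·(1/25+1/7)) = 3.7176
t = (35.360−58.429)/3.7176 = -6.2052
df = 30

test statistic = -6.205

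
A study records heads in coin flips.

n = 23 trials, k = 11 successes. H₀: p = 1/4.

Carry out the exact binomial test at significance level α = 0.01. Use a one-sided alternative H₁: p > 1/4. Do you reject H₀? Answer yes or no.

reject H₀: no

Exact binomial: n=23, k=11, p₀=1/4=0.2500
P(X≥11) from Σ C(n,i)·p₀^i·(1−p₀)^(n−i)
p-value (one-sided, H₁ greater) = 0.01486
At α=0.01: p ≥ α → fail to reject H₀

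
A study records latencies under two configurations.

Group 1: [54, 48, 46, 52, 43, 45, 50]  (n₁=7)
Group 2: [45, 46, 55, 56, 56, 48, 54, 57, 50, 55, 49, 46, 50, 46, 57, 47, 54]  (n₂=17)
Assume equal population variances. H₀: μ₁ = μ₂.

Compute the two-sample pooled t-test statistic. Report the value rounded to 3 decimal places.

test statistic = -1.528

x̄₁=48.286, s₁=3.946, n₁=7
x̄₂=51.235, s₂=4.423, n₂=17
s_p² = [6·3.946² + 16·4.423²]/22 = 18.4767
SE = √(s_p²·(1/7+1/17)) = 1.9304
t = (48.286−51.235)/1.9304 = -1.5280
df = 22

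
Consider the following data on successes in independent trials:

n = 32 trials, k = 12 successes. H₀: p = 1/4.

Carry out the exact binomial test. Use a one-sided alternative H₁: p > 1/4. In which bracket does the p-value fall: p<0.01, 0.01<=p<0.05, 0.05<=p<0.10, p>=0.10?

Exact binomial: n=32, k=12, p₀=1/4=0.2500
P(X≥12) from Σ C(n,i)·p₀^i·(1−p₀)^(n−i)
p-value (one-sided, H₁ greater) = 0.08043
→ bracket: 0.05<=p<0.10

p-value bracket: 0.05<=p<0.10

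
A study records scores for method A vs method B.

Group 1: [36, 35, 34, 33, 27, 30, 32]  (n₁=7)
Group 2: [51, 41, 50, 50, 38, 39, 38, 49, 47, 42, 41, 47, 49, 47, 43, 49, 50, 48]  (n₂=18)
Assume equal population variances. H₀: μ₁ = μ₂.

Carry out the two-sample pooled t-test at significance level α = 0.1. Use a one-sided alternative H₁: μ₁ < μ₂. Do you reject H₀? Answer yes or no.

x̄₁=32.429, s₁=3.101, n₁=7
x̄₂=45.500, s₂=4.567, n₂=18
s_p² = [6·3.101² + 17·4.567²]/23 = 17.9224
SE = √(s_p²·(1/7+1/18)) = 1.8857
t = (32.429−45.500)/1.8857 = -6.9317
df = 23
p-value (one-sided, H₁ less) = 0.00000
At α=0.1: p < α → reject H₀

reject H₀: yes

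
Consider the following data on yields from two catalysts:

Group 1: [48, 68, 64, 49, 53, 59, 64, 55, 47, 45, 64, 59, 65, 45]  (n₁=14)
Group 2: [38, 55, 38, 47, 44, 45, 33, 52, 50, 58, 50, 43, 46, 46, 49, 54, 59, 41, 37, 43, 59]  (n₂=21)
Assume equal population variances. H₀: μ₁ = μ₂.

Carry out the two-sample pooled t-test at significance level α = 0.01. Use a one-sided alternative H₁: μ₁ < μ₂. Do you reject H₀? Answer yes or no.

x̄₁=56.071, s₁=8.232, n₁=14
x̄₂=47.000, s₂=7.450, n₂=21
s_p² = [13·8.232² + 20·7.450²]/33 = 60.3312
SE = √(s_p²·(1/14+1/21)) = 2.6800
t = (56.071−47.000)/2.6800 = 3.3849
df = 33
p-value (one-sided, H₁ less) = 0.99907
At α=0.01: p ≥ α → fail to reject H₀

reject H₀: no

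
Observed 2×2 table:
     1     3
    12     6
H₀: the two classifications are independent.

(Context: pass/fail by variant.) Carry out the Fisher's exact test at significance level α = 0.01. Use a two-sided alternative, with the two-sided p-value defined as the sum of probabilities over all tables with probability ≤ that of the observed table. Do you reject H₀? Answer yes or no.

Margins: r₁=4, r₂=18, c₁=13, c₂=9, n=22
p_obs = C(4,1)·C(18,12)/C(22,13); sum pmf over tables with pmf ≤ p_obs
p-value (two-sided) = 0.26425
At α=0.01: p ≥ α → fail to reject H₀

reject H₀: no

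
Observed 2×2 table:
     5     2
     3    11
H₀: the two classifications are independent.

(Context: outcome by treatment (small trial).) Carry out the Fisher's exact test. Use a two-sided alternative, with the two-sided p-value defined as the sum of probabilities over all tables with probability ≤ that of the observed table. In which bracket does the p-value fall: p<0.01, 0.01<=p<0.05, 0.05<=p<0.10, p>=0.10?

p-value bracket: 0.05<=p<0.10

Margins: r₁=7, r₂=14, c₁=8, c₂=13, n=21
p_obs = C(7,5)·C(14,3)/C(21,8); sum pmf over tables with pmf ≤ p_obs
p-value (two-sided) = 0.05552
→ bracket: 0.05<=p<0.10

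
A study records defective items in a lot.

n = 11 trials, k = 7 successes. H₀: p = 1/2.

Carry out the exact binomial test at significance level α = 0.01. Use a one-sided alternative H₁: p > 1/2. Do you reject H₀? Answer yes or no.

Exact binomial: n=11, k=7, p₀=1/2=0.5000
P(X≥7) from Σ C(n,i)·p₀^i·(1−p₀)^(n−i)
p-value (one-sided, H₁ greater) = 0.27441
At α=0.01: p ≥ α → fail to reject H₀

reject H₀: no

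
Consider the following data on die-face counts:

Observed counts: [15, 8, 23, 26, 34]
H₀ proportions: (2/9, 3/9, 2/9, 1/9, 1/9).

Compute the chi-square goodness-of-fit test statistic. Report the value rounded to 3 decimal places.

n = 106; E_i = n·p_i = [23.56, 35.33, 23.56, 11.78, 11.78]
χ² = (15−23.56)²/23.56 + (8−35.33)²/35.33 + (23−23.56)²/23.56 + (26−11.78)²/11.78 + (34−11.78)²/11.78 = 83.3679
df = 4

test statistic = 83.368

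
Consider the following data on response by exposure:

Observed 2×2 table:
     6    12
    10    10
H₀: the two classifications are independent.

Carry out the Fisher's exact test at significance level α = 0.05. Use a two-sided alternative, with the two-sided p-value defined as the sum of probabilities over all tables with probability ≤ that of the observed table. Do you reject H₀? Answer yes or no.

Margins: r₁=18, r₂=20, c₁=16, c₂=22, n=38
p_obs = C(18,6)·C(20,10)/C(38,16); sum pmf over tables with pmf ≤ p_obs
p-value (two-sided) = 0.34234
At α=0.05: p ≥ α → fail to reject H₀

reject H₀: no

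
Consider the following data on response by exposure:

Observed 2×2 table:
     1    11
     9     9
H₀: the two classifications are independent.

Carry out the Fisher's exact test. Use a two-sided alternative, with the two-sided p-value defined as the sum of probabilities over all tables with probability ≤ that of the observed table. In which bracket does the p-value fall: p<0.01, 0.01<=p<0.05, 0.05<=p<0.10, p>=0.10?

Margins: r₁=12, r₂=18, c₁=10, c₂=20, n=30
p_obs = C(12,1)·C(18,9)/C(30,10); sum pmf over tables with pmf ≤ p_obs
p-value (two-sided) = 0.02353
→ bracket: 0.01<=p<0.05

p-value bracket: 0.01<=p<0.05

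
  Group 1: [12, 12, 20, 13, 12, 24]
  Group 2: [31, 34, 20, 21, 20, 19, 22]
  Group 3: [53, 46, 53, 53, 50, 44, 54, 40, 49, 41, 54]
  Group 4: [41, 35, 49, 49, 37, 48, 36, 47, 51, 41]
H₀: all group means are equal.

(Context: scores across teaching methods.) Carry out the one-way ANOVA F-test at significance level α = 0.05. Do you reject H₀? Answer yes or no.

reject H₀: yes

Group means [15.50, 23.86, 48.82, 43.40], grand mean 36.206
SSB = Σnᵢ(x̄ᵢ−x̄)² = 5907.165; SSW = ΣΣ(x−x̄ᵢ)² = 964.394
MSB = 5907.165/3 = 1969.0551; MSW = 964.394/30 = 32.1465
F = MSB/MSW = 61.2526
df = (3, 30)
p-value (upper-tail) = 0.00000
At α=0.05: p < α → reject H₀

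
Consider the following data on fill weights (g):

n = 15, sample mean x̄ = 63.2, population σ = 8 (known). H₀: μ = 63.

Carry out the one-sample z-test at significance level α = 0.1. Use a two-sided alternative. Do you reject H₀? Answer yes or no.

SE = σ/√n = 8/√15 = 2.0656
z = (x̄−μ₀)/SE = (63.2−63)/2.0656 = 0.0968
p-value (two-sided) = 0.92287
At α=0.1: p ≥ α → fail to reject H₀

reject H₀: no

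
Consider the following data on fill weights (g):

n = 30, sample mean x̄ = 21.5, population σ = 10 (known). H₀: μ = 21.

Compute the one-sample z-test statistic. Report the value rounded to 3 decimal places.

SE = σ/√n = 10/√30 = 1.8257
z = (x̄−μ₀)/SE = (21.5−21)/1.8257 = 0.2739

test statistic = 0.274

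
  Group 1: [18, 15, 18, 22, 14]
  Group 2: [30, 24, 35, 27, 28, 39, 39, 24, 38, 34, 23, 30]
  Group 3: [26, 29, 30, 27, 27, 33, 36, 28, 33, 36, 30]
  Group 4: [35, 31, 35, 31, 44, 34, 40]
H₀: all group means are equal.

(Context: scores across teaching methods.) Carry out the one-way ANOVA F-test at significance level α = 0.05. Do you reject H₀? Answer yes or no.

reject H₀: yes

Group means [17.40, 30.92, 30.45, 35.71], grand mean 29.800
SSB = Σnᵢ(x̄ᵢ−x̄)² = 1033.327; SSW = ΣΣ(x−x̄ᵢ)² = 692.273
MSB = 1033.327/3 = 344.4425; MSW = 692.273/31 = 22.3314
F = MSB/MSW = 15.4242
df = (3, 31)
p-value (upper-tail) = 0.00000
At α=0.05: p < α → reject H₀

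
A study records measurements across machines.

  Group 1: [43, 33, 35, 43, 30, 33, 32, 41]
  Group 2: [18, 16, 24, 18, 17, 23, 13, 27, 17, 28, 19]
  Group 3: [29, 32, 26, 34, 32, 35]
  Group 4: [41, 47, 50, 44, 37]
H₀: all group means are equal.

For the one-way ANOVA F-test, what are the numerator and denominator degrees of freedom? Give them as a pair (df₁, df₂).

k = 4 groups, N = 30 total
df = (k−1, N−k) = (4−1, 30−4) = (3, 26)

degrees of freedom = [3, 26]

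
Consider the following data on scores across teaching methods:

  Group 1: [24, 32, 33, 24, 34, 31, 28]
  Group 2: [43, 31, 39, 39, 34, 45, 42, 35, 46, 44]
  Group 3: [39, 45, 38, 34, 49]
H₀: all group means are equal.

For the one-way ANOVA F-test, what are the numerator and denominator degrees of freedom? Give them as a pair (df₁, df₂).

degrees of freedom = [2, 19]

k = 3 groups, N = 22 total
df = (k−1, N−k) = (3−1, 22−3) = (2, 19)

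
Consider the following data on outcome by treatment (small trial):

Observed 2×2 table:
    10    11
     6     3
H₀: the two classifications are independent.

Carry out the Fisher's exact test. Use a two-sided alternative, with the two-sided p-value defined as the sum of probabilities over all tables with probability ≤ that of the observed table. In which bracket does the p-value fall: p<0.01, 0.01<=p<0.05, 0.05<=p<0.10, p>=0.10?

p-value bracket: p>=0.10

Margins: r₁=21, r₂=9, c₁=16, c₂=14, n=30
p_obs = C(21,10)·C(9,6)/C(30,16); sum pmf over tables with pmf ≤ p_obs
p-value (two-sided) = 0.43972
→ bracket: p>=0.10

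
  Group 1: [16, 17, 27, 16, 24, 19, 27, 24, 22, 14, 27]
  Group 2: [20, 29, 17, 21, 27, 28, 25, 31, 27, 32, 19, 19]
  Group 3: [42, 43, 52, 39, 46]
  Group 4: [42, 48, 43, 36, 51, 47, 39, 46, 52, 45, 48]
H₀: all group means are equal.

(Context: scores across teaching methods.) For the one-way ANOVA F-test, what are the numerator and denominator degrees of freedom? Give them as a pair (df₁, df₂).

k = 4 groups, N = 39 total
df = (k−1, N−k) = (4−1, 39−4) = (3, 35)

degrees of freedom = [3, 35]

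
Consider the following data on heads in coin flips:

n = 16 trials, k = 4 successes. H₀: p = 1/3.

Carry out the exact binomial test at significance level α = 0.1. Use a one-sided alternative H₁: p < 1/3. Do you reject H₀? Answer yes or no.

Exact binomial: n=16, k=4, p₀=1/3=0.3333
P(X≤4) from Σ C(n,i)·p₀^i·(1−p₀)^(n−i)
p-value (one-sided, H₁ less) = 0.33912
At α=0.1: p ≥ α → fail to reject H₀

reject H₀: no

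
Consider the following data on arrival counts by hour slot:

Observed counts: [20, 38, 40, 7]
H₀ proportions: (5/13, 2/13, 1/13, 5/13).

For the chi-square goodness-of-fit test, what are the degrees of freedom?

degrees of freedom = 3

df = k − 1 = 4 − 1 = 3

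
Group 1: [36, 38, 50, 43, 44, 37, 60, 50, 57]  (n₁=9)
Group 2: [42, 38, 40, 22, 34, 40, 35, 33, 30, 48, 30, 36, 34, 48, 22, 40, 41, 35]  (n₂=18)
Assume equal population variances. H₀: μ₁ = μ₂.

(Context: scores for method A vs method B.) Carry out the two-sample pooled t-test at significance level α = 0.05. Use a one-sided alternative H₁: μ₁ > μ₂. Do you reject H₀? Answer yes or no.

x̄₁=46.111, s₁=8.710, n₁=9
x̄₂=36.000, s₂=7.211, n₂=18
s_p² = [8·8.710² + 17·7.211²]/25 = 59.6356
SE = √(s_p²·(1/9+1/18)) = 3.1527
t = (46.111−36.000)/3.1527 = 3.2072
df = 25
p-value (one-sided, H₁ greater) = 0.00183
At α=0.05: p < α → reject H₀

reject H₀: yes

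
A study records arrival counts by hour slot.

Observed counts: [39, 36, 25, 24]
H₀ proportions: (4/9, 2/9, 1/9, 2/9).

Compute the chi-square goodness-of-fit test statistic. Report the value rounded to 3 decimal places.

n = 124; E_i = n·p_i = [55.11, 27.56, 13.78, 27.56]
χ² = (39−55.11)²/55.11 + (36−27.56)²/27.56 + (25−13.78)²/13.78 + (24−27.56)²/27.56 = 16.8972
df = 3

test statistic = 16.897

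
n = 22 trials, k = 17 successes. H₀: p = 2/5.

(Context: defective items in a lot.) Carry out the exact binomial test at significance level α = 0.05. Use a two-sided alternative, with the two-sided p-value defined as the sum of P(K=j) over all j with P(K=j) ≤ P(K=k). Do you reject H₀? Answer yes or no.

reject H₀: yes

Exact binomial: n=22, k=17, p₀=2/5=0.4000
P(X=j) = C(n,j)·p₀^j·(1−p₀)^(n−j); p = Σ P(X=j) over j with P(X=j) ≤ P(X=17)
p-value (two-sided) = 0.00063
At α=0.05: p < α → reject H₀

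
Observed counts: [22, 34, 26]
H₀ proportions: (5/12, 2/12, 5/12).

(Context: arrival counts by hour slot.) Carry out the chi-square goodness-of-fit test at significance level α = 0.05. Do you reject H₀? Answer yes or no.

n = 82; E_i = n·p_i = [34.17, 13.67, 34.17]
χ² = (22−34.17)²/34.17 + (34−13.67)²/13.67 + (26−34.17)²/34.17 = 36.5366
df = 2
p-value (upper-tail) = 0.00000
At α=0.05: p < α → reject H₀

reject H₀: yes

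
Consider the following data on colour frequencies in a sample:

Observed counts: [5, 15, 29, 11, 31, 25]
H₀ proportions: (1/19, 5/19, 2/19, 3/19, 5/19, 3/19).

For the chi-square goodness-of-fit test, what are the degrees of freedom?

df = k − 1 = 6 − 1 = 5

degrees of freedom = 5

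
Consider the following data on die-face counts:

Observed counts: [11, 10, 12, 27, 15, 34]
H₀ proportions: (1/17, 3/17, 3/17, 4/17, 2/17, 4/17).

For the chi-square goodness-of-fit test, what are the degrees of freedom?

df = k − 1 = 6 − 1 = 5

degrees of freedom = 5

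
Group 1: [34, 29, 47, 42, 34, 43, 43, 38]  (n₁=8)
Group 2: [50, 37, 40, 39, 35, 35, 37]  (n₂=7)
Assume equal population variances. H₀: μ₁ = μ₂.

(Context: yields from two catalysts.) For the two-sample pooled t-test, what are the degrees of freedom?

degrees of freedom = 13

df = n₁ + n₂ − 2 = 8 + 7 − 2 = 13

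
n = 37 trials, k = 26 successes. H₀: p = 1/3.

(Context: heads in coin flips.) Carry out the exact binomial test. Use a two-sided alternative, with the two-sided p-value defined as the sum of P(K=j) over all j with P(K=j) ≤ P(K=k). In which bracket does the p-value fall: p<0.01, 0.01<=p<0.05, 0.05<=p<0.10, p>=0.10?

Exact binomial: n=37, k=26, p₀=1/3=0.3333
P(X=j) = C(n,j)·p₀^j·(1−p₀)^(n−j); p = Σ P(X=j) over j with P(X=j) ≤ P(X=26)
p-value (two-sided) = 0.00001
→ bracket: p<0.01

p-value bracket: p<0.01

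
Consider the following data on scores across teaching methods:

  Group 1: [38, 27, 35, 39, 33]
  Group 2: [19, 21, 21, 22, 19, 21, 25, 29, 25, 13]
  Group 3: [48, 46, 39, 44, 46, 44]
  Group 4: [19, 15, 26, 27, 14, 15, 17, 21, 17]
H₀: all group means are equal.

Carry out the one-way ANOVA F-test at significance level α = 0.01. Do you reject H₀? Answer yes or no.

Group means [34.40, 21.50, 44.50, 19.00], grand mean 27.500
SSB = Σnᵢ(x̄ᵢ−x̄)² = 2982.300; SSW = ΣΣ(x−x̄ᵢ)² = 487.200
MSB = 2982.300/3 = 994.1000; MSW = 487.200/26 = 18.7385
F = MSB/MSW = 53.0513
df = (3, 26)
p-value (upper-tail) = 0.00000
At α=0.01: p < α → reject H₀

reject H₀: yes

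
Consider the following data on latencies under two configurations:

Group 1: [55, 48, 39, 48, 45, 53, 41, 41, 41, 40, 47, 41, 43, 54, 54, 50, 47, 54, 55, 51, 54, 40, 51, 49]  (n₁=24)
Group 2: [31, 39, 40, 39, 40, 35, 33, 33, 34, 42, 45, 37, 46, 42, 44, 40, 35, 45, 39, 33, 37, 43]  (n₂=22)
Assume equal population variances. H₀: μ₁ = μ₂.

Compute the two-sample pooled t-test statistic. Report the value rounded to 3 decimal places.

x̄₁=47.542, s₁=5.618, n₁=24
x̄₂=38.727, s₂=4.463, n₂=22
s_p² = [23·5.618² + 21·4.463²]/44 = 26.0073
SE = √(s_p²·(1/24+1/22)) = 1.5053
t = (47.542−38.727)/1.5053 = 5.8558
df = 44

test statistic = 5.856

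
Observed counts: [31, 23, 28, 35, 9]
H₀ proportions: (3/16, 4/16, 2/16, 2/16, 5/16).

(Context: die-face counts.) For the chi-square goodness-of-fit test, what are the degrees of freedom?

df = k − 1 = 5 − 1 = 4

degrees of freedom = 4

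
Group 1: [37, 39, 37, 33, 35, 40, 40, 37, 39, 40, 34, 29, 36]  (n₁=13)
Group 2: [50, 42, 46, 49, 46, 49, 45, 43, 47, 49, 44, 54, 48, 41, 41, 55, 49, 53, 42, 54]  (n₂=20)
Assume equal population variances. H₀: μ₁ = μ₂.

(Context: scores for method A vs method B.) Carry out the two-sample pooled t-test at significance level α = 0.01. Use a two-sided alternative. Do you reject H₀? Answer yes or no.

x̄₁=36.615, s₁=3.254, n₁=13
x̄₂=47.350, s₂=4.440, n₂=20
s_p² = [12·3.254² + 19·4.440²]/31 = 16.1815
SE = √(s_p²·(1/13+1/20)) = 1.4331
t = (36.615−47.350)/1.4331 = -7.4904
df = 31
p-value (two-sided) = 0.00000
At α=0.01: p < α → reject H₀

reject H₀: yes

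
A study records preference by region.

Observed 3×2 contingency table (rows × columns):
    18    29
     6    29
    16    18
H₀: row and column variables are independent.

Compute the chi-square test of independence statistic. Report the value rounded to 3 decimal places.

test statistic = 7.341

Row totals [47, 35, 34], col totals [40, 76], n=116
χ² = (18−16.21)²/16.21 + (29−30.79)²/30.79 + (6−12.07)²/12.07 + (29−22.93)²/22.93 + (16−11.72)²/11.72 + (18−22.28)²/22.28 = 7.3410
df = 2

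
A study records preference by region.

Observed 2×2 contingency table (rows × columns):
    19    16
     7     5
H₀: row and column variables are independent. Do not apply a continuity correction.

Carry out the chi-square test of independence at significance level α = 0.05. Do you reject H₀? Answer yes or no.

reject H₀: no

Row totals [35, 12], col totals [26, 21], n=47
χ² = (19−19.36)²/19.36 + (16−15.64)²/15.64 + (7−6.64)²/6.64 + (5−5.36)²/5.36 = 0.0592
df = 1
p-value (upper-tail) = 0.80771
At α=0.05: p ≥ α → fail to reject H₀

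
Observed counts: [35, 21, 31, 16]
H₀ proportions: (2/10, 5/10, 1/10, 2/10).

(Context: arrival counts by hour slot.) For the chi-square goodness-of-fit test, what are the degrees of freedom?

degrees of freedom = 3

df = k − 1 = 4 − 1 = 3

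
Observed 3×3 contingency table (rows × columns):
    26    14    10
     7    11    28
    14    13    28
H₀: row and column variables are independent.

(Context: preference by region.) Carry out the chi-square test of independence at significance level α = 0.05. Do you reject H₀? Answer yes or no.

Row totals [50, 46, 55], col totals [47, 38, 66], n=151
χ² = (26−15.56)²/15.56 + (14−12.58)²/12.58 + (10−21.85)²/21.85 + (7−14.32)²/14.32 + (11−11.58)²/11.58 + (28−20.11)²/20.11 + (14−17.12)²/17.12 + (13−13.84)²/13.84 + (28−24.04)²/24.04 = 21.7293
df = 4
p-value (upper-tail) = 0.00023
At α=0.05: p < α → reject H₀

reject H₀: yes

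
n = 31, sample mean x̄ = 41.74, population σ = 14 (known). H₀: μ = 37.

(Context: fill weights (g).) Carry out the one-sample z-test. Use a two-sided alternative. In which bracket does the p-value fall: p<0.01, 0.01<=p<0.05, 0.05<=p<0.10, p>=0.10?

SE = σ/√n = 14/√31 = 2.5145
z = (x̄−μ₀)/SE = (41.74−37)/2.5145 = 1.8851
p-value (two-sided) = 0.05942
→ bracket: 0.05<=p<0.10

p-value bracket: 0.05<=p<0.10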